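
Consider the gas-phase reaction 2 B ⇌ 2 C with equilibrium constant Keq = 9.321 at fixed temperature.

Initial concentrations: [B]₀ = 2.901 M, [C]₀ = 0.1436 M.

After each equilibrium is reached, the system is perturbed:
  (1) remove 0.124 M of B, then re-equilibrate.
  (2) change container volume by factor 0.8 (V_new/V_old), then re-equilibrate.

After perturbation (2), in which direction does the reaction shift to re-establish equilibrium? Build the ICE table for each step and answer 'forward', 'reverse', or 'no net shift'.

Q₀ = 0.00245 vs Keq = 9.321 ⇒ Q<K, forward
Step 1:
                   B          C
  I            2.901     0.1436
  C            -2.15       2.15
  E           0.7512      2.293
  solve Keq expr → x = 1.075; check Q = 9.321
Then remove 0.124 M of B.
Step 2:
                   B          C
  I           0.6272      2.293
  C          0.09341   -0.09341
  E           0.7206        2.2
  solve Keq expr → x = -0.0467; check Q = 9.321
Then change container volume by factor 0.8 (V_new/V_old).
Step 3:
                   B          C
  I           0.9007       2.75
  C                0          0
  E           0.9007       2.75
  solve Keq expr → x = 0; check Q = 9.321

Direction: no net shift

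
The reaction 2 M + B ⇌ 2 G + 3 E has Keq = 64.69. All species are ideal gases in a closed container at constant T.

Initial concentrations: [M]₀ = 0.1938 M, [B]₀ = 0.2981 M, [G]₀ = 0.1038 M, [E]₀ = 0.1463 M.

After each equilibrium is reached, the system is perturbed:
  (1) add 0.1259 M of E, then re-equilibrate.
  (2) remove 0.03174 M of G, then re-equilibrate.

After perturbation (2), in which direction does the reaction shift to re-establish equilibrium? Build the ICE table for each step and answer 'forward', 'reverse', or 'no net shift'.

Direction: forward

Q₀ = 0.003013 vs Keq = 64.69 ⇒ Q<K, forward
Step 1:
                    M           B           G           E
  Initial      0.1938      0.2981      0.1038      0.1463
  Change      -0.1742    -0.08711      0.1742      0.2613
  Equil       0.01958       0.211       0.278      0.4076
  solve Keq expr → x = 0.08711; check Q = 64.69
Then add 0.1259 M of E.
Step 2:
                    M           B           G           E
  Initial     0.01958       0.211       0.278      0.5335
  Change     0.007748    0.003874   -0.007748    -0.01162
  Equil       0.02733      0.2149      0.2703      0.5219
  solve Keq expr → x = -0.003874; check Q = 64.69
Then remove 0.03174 M of G.
Step 3:
                    M           B           G           E
  Initial     0.02733      0.2149      0.2385      0.5219
  Change    -0.002599   -0.001299    0.002599    0.003898
  Equil       0.02473      0.2136      0.2411      0.5258
  solve Keq expr → x = 0.001299; check Q = 64.69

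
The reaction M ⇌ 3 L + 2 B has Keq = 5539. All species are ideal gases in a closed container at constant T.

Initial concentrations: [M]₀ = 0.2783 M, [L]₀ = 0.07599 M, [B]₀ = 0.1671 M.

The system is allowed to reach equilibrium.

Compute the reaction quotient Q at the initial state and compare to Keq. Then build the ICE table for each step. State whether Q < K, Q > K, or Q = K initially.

Q₀ = 4.4026e-05; Q < K (proceeds forward)

Q₀ = 4.4026e-05 vs Keq = 5539 ⇒ Q<K, forward
Step 1:
                   M          L          B
  Initial     0.2783    0.07599     0.1671
  Change     -0.2782     0.8347     0.5565
  Equil   7.1385e-05     0.9107     0.7236
  solve Keq expr → x = 0.2782; check Q = 5539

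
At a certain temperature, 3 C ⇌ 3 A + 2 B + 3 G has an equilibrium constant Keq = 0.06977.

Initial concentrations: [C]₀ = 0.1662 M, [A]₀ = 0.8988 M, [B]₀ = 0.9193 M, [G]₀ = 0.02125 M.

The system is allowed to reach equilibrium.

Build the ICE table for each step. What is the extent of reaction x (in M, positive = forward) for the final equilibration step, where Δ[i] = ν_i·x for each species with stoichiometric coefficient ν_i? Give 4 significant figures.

Q₀ = 0.001283 vs Keq = 0.06977 ⇒ Q<K, forward
Step 1:
                   C          A          B          G
  Initial     0.1662     0.8988     0.9193    0.02125
  Change    -0.03753    0.03753    0.02502    0.03753
  Equil       0.1287     0.9363     0.9443    0.05878
  solve Keq expr → x = 0.01251; check Q = 0.06977

x = 0.01251 M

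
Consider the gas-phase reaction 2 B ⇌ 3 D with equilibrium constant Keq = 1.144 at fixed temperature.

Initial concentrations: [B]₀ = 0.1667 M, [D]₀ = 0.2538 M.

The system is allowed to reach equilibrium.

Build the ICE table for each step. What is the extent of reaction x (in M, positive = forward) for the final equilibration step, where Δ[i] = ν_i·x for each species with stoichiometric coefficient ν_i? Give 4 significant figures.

Q₀ = 0.5883 vs Keq = 1.144 ⇒ Q<K, forward
Step 1:
                    B           D
  I            0.1667      0.2538
  C          -0.02252     0.03378
  E            0.1442      0.2876
  solve Keq expr → x = 0.01126; check Q = 1.144

x = 0.01126 M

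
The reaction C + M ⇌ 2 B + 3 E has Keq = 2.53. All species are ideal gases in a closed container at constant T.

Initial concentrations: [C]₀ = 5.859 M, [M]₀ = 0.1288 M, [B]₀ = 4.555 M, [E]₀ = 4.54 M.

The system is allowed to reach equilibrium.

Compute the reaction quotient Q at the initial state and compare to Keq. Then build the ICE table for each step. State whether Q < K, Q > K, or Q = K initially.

Q₀ = 2573 vs Keq = 2.53 ⇒ Q>K, reverse
Step 1:
                    C           M           B           E
  I             5.859      0.1288       4.555        4.54
  C             1.023       1.023      -2.046      -3.069
  E             6.882       1.152       2.509       1.471
  solve Keq expr → x = -1.023; check Q = 2.53

Q₀ = 2573; Q > K (proceeds reverse)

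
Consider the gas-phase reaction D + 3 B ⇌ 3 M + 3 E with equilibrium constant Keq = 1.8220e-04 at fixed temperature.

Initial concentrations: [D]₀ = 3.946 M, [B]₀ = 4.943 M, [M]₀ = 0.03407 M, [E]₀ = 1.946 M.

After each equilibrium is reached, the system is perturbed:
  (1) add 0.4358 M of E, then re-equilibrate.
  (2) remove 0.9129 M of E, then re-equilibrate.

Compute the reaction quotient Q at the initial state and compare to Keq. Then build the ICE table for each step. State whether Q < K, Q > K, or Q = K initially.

Q₀ = 6.1153e-07; Q < K (proceeds forward)

Q₀ = 6.1153e-07 vs Keq = 1.8220e-04 ⇒ Q<K, forward
Step 1:
                   D          B          M          E
  init         3.946      4.943    0.03407      1.946
  Δ          -0.0558    -0.1674     0.1674     0.1674
  eq            3.89      4.776     0.2015      2.113
  solve Keq expr → x = 0.0558; check Q = 1.8220e-04
Then add 0.4358 M of E.
Step 2:
                   D          B          M          E
  init          3.89      4.776     0.2015      2.549
  Δ          0.01038    0.03113   -0.03113   -0.03113
  eq           3.901      4.807     0.1703      2.518
  solve Keq expr → x = -0.01038; check Q = 1.8220e-04
Then remove 0.9129 M of E.
Step 3:
                   D          B          M          E
  init         3.901      4.807     0.1703      1.605
  Δ          -0.0265   -0.07949    0.07949    0.07949
  eq           3.874      4.727     0.2498      1.685
  solve Keq expr → x = 0.0265; check Q = 1.8220e-04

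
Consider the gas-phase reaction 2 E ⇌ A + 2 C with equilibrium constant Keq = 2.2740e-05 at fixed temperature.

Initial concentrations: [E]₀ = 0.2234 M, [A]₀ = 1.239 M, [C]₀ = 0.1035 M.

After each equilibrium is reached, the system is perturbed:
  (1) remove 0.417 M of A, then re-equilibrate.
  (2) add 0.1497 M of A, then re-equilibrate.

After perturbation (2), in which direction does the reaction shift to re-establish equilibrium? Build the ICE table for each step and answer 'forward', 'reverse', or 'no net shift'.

Q₀ = 0.2659 vs Keq = 2.2740e-05 ⇒ Q>K, reverse
Step 1:
                    E           A           C
  Initial      0.2234       1.239      0.1035
  Change       0.1021    -0.05104     -0.1021
  Equil        0.3255       1.188    0.001424
  solve Keq expr → x = -0.05104; check Q = 2.2740e-05
Then remove 0.417 M of A.
Step 2:
                    E           A           C
  Initial      0.3255       0.771    0.001424
  Change  -3.4160e-04  1.7080e-04  3.4160e-04
  Equil        0.3251      0.7711    0.001766
  solve Keq expr → x = 1.7080e-04; check Q = 2.2740e-05
Then add 0.1497 M of A.
Step 3:
                    E           A           C
  Initial      0.3251      0.9208    0.001766
  Change   1.4907e-04 -7.4536e-05 -1.4907e-04
  Equil        0.3253      0.9208    0.001617
  solve Keq expr → x = -7.4536e-05; check Q = 2.2740e-05

Direction: reverse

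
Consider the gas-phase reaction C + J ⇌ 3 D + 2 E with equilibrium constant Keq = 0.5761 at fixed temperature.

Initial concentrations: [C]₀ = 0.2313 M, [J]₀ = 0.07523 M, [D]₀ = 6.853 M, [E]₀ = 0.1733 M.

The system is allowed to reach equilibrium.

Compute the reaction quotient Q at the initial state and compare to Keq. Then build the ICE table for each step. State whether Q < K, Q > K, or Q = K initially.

Q₀ = 555.5 vs Keq = 0.5761 ⇒ Q>K, reverse
Step 1:
                   C          J          D          E
  Initial     0.2313    0.07523      6.853     0.1733
  Change      0.0817     0.0817    -0.2451    -0.1634
  Equil        0.313     0.1569      6.608   0.009903
  solve Keq expr → x = -0.0817; check Q = 0.5761

Q₀ = 555.5; Q > K (proceeds reverse)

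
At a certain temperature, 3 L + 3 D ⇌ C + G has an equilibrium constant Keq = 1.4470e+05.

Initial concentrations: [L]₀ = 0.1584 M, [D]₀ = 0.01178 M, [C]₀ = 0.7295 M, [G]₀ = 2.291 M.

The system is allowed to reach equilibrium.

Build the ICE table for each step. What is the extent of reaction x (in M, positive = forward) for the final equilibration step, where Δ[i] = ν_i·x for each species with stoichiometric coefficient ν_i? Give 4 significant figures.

Q₀ = 2.5725e+08 vs Keq = 1.4470e+05 ⇒ Q>K, reverse
Step 1:
                  L         D         C         G
  I          0.1584   0.01178    0.7295     2.291
  C         0.08107   0.08107  -0.02702  -0.02702
  E          0.2395   0.09285    0.7025     2.264
  solve Keq expr → x = -0.02702; check Q = 1.4470e+05

x = -0.02702 M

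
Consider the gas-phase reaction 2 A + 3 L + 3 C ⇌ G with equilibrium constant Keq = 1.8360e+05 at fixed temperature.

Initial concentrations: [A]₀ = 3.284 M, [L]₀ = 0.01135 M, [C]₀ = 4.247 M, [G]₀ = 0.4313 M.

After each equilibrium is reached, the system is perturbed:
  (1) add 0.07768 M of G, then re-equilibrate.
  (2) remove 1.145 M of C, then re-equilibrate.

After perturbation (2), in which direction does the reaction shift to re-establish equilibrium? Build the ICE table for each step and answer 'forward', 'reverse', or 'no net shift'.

Direction: reverse

Q₀ = 357.1 vs Keq = 1.8360e+05 ⇒ Q<K, forward
Step 1:
                  A         L         C         G
  Initial     3.284   0.01135     4.247    0.4313
  Change  -0.006616 -0.009924 -0.009924  0.003308
  Equil       3.277  0.001426     4.237    0.4346
  solve Keq expr → x = 0.003308; check Q = 1.8360e+05
Then add 0.07768 M of G.
Step 2:
                  A         L         C         G
  Initial     3.277  0.001426     4.237    0.5123
  Change  5.3501e-05 8.0252e-05 8.0252e-05 -2.6751e-05
  Equil       3.277  0.001506     4.237    0.5123
  solve Keq expr → x = -2.6751e-05; check Q = 1.8360e+05
Then remove 1.145 M of C.
Step 3:
                  A         L         C         G
  Initial     3.277  0.001506     3.092    0.5123
  Change  3.7121e-04 5.5682e-04 5.5682e-04 -1.8561e-04
  Equil       3.278  0.002063     3.093    0.5121
  solve Keq expr → x = -1.8561e-04; check Q = 1.8360e+05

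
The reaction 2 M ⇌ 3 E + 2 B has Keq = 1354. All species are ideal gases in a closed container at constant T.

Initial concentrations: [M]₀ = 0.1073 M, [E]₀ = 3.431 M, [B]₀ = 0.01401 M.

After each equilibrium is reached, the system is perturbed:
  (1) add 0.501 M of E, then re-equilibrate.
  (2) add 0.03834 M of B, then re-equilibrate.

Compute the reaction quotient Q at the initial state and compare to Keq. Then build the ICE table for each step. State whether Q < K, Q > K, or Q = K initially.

Q₀ = 0.6886; Q < K (proceeds forward)

Q₀ = 0.6886 vs Keq = 1354 ⇒ Q<K, forward
Step 1:
                   M          E          B
  I           0.1073      3.431    0.01401
  C         -0.08855     0.1328    0.08855
  E          0.01875      3.564     0.1026
  solve Keq expr → x = 0.04427; check Q = 1354
Then add 0.501 M of E.
Step 2:
                   M          E          B
  I          0.01875      4.065     0.1026
  C         0.003312  -0.004968  -0.003312
  E          0.02206       4.06    0.09925
  solve Keq expr → x = -0.001656; check Q = 1354
Then add 0.03834 M of B.
Step 3:
                   M          E          B
  I          0.02206       4.06     0.1376
  C         0.006883   -0.01032  -0.006883
  E          0.02895       4.05     0.1307
  solve Keq expr → x = -0.003441; check Q = 1354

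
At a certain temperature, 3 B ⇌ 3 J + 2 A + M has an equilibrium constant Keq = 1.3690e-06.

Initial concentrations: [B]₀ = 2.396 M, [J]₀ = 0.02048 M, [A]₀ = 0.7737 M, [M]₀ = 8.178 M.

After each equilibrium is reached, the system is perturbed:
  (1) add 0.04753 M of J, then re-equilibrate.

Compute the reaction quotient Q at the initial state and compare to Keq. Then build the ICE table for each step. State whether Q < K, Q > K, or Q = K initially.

Q₀ = 3.0572e-06 vs Keq = 1.3690e-06 ⇒ Q>K, reverse
Step 1:
                    B           J           A           M
  init          2.396     0.02048      0.7737       8.178
  Δ          0.004737   -0.004737   -0.003158   -0.001579
  eq            2.401     0.01574      0.7705       8.176
  solve Keq expr → x = -0.001579; check Q = 1.3690e-06
Then add 0.04753 M of J.
Step 2:
                    B           J           A           M
  init          2.401     0.06327      0.7705       8.176
  Δ           0.04676    -0.04676    -0.03118    -0.01559
  eq            2.448     0.01651      0.7394       8.161
  solve Keq expr → x = -0.01559; check Q = 1.3690e-06

Q₀ = 3.0572e-06; Q > K (proceeds reverse)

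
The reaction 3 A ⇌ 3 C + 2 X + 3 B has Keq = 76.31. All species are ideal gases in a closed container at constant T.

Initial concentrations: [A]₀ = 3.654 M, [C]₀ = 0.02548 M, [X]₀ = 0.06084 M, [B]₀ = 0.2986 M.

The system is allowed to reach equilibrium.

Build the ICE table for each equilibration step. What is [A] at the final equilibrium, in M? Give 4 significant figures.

Q₀ = 3.3415e-11 vs Keq = 76.31 ⇒ Q<K, forward
Step 1:
                  A         C         X         B
  I           3.654   0.02548   0.06084    0.2986
  C          -2.102     2.102     1.402     2.102
  E           1.552     2.128     1.462     2.401
  solve Keq expr → x = 0.7008; check Q = 76.31

[A]_eq = 1.552 M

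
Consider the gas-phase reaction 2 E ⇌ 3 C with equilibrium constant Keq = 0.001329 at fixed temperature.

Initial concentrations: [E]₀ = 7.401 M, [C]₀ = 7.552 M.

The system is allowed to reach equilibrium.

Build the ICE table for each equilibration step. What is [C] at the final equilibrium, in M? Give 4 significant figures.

[C]_eq = 0.5779 M

Q₀ = 7.863 vs Keq = 0.001329 ⇒ Q>K, reverse
Step 1:
                    E           C
  Initial       7.401       7.552
  Change        4.649      -6.974
  Equil         12.05      0.5779
  solve Keq expr → x = -2.325; check Q = 0.001329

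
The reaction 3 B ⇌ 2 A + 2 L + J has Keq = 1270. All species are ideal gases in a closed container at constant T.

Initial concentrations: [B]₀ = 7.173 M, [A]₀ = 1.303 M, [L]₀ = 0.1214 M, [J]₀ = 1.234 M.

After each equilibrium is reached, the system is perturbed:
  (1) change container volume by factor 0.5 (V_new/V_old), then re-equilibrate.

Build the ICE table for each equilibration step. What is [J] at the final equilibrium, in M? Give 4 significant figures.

Q₀ = 8.3664e-05 vs Keq = 1270 ⇒ Q<K, forward
Step 1:
                   B          A          L          J
  I            7.173      1.303     0.1214      1.234
  C           -6.085      4.057      4.057      2.028
  E            1.088       5.36      4.178      3.262
  solve Keq expr → x = 2.028; check Q = 1270
Then change container volume by factor 0.5 (V_new/V_old).
Step 2:
                   B          A          L          J
  I            2.176      10.72      8.356      6.525
  C           0.9276    -0.6184    -0.6184    -0.3092
  E            3.104       10.1      7.738      6.215
  solve Keq expr → x = -0.3092; check Q = 1270

[J]_eq = 6.215 M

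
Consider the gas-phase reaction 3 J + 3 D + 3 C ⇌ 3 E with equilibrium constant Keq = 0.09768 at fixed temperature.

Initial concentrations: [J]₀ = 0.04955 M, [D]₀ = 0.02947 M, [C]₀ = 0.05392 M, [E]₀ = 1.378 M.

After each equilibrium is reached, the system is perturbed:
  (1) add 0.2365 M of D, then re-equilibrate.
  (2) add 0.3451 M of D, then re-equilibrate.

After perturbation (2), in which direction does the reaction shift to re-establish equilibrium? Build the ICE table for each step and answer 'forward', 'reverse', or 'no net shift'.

Direction: forward

Q₀ = 5.3608e+12 vs Keq = 0.09768 ⇒ Q>K, reverse
Step 1:
                   J          D          C          E
  init       0.04955    0.02947    0.05392      1.378
  Δ           0.9395     0.9395     0.9395    -0.9395
  eq          0.9891      0.969     0.9934     0.4385
  solve Keq expr → x = -0.3132; check Q = 0.09768
Then add 0.2365 M of D.
Step 2:
                   J          D          C          E
  init        0.9891      1.205     0.9934     0.4385
  Δ         -0.04296   -0.04296   -0.04296    0.04296
  eq          0.9461      1.163     0.9505     0.4814
  solve Keq expr → x = 0.01432; check Q = 0.09768
Then add 0.3451 M of D.
Step 3:
                   J          D          C          E
  init        0.9461      1.508     0.9505     0.4814
  Δ         -0.05398   -0.05398   -0.05398    0.05398
  eq          0.8921      1.454     0.8965     0.5354
  solve Keq expr → x = 0.01799; check Q = 0.09768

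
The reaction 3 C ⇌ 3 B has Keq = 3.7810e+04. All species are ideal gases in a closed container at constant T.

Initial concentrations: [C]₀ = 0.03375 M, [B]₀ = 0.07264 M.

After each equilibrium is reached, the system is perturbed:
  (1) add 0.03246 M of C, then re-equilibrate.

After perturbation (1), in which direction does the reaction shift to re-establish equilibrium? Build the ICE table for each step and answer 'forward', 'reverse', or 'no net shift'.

Q₀ = 9.97 vs Keq = 3.7810e+04 ⇒ Q<K, forward
Step 1:
                  C         B
  init      0.03375   0.07264
  Δ        -0.03067   0.03067
  eq       0.003078    0.1033
  solve Keq expr → x = 0.01022; check Q = 3.7810e+04
Then add 0.03246 M of C.
Step 2:
                  C         B
  init      0.03554    0.1033
  Δ        -0.03152   0.03152
  eq       0.004017    0.1348
  solve Keq expr → x = 0.01051; check Q = 3.7810e+04

Direction: forward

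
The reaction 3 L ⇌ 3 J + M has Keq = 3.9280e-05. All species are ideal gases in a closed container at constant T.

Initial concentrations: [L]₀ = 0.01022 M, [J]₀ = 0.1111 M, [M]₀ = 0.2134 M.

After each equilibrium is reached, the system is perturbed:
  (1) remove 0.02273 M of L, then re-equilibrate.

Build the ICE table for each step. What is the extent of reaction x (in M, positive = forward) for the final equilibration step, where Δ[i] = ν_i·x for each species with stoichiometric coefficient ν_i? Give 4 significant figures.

Q₀ = 274.1 vs Keq = 3.9280e-05 ⇒ Q>K, reverse
Step 1:
                  L         J         M
  init      0.01022    0.1111    0.2134
  Δ          0.1042   -0.1042  -0.03473
  eq         0.1144  0.006905    0.1787
  solve Keq expr → x = -0.03473; check Q = 3.9280e-05
Then remove 0.02273 M of L.
Step 2:
                  L         J         M
  init      0.09168  0.006905    0.1787
  Δ         0.00129  -0.00129 -4.2984e-04
  eq        0.09297  0.005616    0.1782
  solve Keq expr → x = -4.2984e-04; check Q = 3.9280e-05

x = -4.2984e-04 M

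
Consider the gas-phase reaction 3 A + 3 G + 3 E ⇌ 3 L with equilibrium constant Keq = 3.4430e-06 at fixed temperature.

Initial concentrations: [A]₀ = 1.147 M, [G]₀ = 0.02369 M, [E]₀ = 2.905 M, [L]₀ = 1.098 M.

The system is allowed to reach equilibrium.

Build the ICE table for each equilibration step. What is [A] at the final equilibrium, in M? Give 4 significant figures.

Q₀ = 2691 vs Keq = 3.4430e-06 ⇒ Q>K, reverse
Step 1:
                   A          G          E          L
  Initial      1.147    0.02369      2.905      1.098
  Change       0.974      0.974      0.974     -0.974
  Equil        2.121     0.9977      3.879      0.124
  solve Keq expr → x = -0.3247; check Q = 3.4430e-06

[A]_eq = 2.121 M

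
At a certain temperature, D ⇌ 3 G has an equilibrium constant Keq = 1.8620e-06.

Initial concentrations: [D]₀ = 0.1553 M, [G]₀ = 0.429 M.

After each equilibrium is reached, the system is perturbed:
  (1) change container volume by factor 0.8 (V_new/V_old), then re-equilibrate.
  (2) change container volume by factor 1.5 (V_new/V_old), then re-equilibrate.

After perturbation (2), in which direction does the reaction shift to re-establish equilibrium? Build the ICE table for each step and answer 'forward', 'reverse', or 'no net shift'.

Direction: forward

Q₀ = 0.5084 vs Keq = 1.8620e-06 ⇒ Q>K, reverse
Step 1:
                    D           G
  Initial      0.1553       0.429
  Change       0.1403     -0.4208
  Equil        0.2956    0.008195
  solve Keq expr → x = -0.1403; check Q = 1.8620e-06
Then change container volume by factor 0.8 (V_new/V_old).
Step 2:
                    D           G
  Initial      0.3695     0.01024
  Change   4.7073e-04   -0.001412
  Equil        0.3699    0.008831
  solve Keq expr → x = -4.7073e-04; check Q = 1.8620e-06
Then change container volume by factor 1.5 (V_new/V_old).
Step 3:
                    D           G
  Initial      0.2466    0.005888
  Change  -6.0701e-04    0.001821
  Equil         0.246    0.007709
  solve Keq expr → x = 6.0701e-04; check Q = 1.8620e-06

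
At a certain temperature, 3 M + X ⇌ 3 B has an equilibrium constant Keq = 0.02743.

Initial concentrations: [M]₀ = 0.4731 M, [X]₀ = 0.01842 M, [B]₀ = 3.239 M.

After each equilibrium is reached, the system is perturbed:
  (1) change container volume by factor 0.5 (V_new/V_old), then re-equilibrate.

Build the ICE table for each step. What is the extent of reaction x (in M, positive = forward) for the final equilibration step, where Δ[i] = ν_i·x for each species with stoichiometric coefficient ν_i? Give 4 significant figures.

x = 0.09513 M

Q₀ = 1.7421e+04 vs Keq = 0.02743 ⇒ Q>K, reverse
Step 1:
                    M           X           B
  init         0.4731     0.01842       3.239
  Δ              2.42      0.8068       -2.42
  eq            2.894      0.8252      0.8185
  solve Keq expr → x = -0.8068; check Q = 0.02743
Then change container volume by factor 0.5 (V_new/V_old).
Step 2:
                    M           X           B
  init          5.787        1.65       1.637
  Δ           -0.2854    -0.09513      0.2854
  eq            5.502       1.555       1.922
  solve Keq expr → x = 0.09513; check Q = 0.02743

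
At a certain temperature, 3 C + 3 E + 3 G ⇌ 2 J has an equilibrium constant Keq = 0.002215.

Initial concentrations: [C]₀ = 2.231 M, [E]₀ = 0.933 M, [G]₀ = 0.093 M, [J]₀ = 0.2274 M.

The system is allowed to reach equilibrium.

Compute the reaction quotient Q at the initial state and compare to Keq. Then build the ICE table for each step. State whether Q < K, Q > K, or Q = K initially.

Q₀ = 7.128 vs Keq = 0.002215 ⇒ Q>K, reverse
Step 1:
                  C         E         G         J
  I           2.231     0.933     0.093    0.2274
  C          0.2636    0.2636    0.2636   -0.1757
  E           2.495     1.197    0.3566   0.05168
  solve Keq expr → x = -0.08786; check Q = 0.002215

Q₀ = 7.128; Q > K (proceeds reverse)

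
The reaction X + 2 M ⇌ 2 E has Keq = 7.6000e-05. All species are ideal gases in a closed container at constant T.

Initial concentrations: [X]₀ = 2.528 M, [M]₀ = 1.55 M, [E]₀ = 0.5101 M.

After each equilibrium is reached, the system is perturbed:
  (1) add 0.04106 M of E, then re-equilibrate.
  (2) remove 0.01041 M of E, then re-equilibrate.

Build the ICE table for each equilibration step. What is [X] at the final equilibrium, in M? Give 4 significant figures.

[X]_eq = 2.783 M

Q₀ = 0.04284 vs Keq = 7.6000e-05 ⇒ Q>K, reverse
Step 1:
                   X          M          E
  Initial      2.528       1.55     0.5101
  Change      0.2403     0.4806    -0.4806
  Equil        2.768      2.031    0.02945
  solve Keq expr → x = -0.2403; check Q = 7.6000e-05
Then add 0.04106 M of E.
Step 2:
                   X          M          E
  Initial      2.768      2.031    0.07051
  Change     0.02018    0.04037   -0.04037
  Equil        2.789      2.071    0.03015
  solve Keq expr → x = -0.02018; check Q = 7.6000e-05
Then remove 0.01041 M of E.
Step 3:
                   X          M          E
  Initial      2.789      2.071    0.01974
  Change   -0.005117   -0.01023    0.01023
  Equil        2.783      2.061    0.02997
  solve Keq expr → x = 0.005117; check Q = 7.6000e-05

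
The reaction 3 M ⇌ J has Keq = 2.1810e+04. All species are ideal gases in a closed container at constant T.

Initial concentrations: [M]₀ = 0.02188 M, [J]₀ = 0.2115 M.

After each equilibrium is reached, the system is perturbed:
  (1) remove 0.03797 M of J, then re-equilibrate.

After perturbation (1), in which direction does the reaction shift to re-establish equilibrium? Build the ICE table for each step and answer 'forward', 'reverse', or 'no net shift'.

Q₀ = 2.0191e+04 vs Keq = 2.1810e+04 ⇒ Q<K, forward
Step 1:
                   M          J
  init       0.02188     0.2115
  Δ       -5.4905e-04 1.8302e-04
  eq         0.02133     0.2117
  solve Keq expr → x = 1.8302e-04; check Q = 2.1810e+04
Then remove 0.03797 M of J.
Step 2:
                   M          J
  init       0.02133     0.1737
  Δ        -0.001343 4.4772e-04
  eq         0.01999     0.1742
  solve Keq expr → x = 4.4772e-04; check Q = 2.1810e+04

Direction: forward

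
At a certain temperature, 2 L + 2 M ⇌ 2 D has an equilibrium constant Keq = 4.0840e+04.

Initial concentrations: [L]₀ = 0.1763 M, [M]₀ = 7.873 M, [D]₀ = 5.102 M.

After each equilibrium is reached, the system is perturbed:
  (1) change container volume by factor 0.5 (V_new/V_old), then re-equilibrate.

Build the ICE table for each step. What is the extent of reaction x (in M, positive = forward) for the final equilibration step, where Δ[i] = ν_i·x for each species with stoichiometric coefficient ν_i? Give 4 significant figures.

x = 0.001694 M

Q₀ = 13.51 vs Keq = 4.0840e+04 ⇒ Q<K, forward
Step 1:
                  L         M         D
  I          0.1763     7.873     5.102
  C         -0.1729   -0.1729    0.1729
  E         0.00339       7.7     5.275
  solve Keq expr → x = 0.08646; check Q = 4.0840e+04
Then change container volume by factor 0.5 (V_new/V_old).
Step 2:
                  L         M         D
  I         0.00678      15.4     10.55
  C       -0.003388 -0.003388  0.003388
  E        0.003392      15.4     10.55
  solve Keq expr → x = 0.001694; check Q = 4.0840e+04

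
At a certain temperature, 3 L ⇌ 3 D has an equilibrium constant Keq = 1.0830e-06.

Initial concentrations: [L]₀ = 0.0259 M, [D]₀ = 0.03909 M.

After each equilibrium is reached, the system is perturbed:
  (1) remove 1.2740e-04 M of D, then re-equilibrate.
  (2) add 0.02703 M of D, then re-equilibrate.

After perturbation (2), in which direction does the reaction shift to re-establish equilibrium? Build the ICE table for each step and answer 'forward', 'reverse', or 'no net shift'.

Direction: reverse

Q₀ = 3.438 vs Keq = 1.0830e-06 ⇒ Q>K, reverse
Step 1:
                  L         D
  init       0.0259   0.03909
  Δ         0.03843  -0.03843
  eq        0.06433 6.6062e-04
  solve Keq expr → x = -0.01281; check Q = 1.0830e-06
Then remove 1.2740e-04 M of D.
Step 2:
                  L         D
  init      0.06433 5.3322e-04
  Δ       -1.2610e-04 1.2610e-04
  eq         0.0642 6.5933e-04
  solve Keq expr → x = 4.2035e-05; check Q = 1.0830e-06
Then add 0.02703 M of D.
Step 3:
                  L         D
  init       0.0642   0.02769
  Δ         0.02676  -0.02676
  eq        0.09096 9.3408e-04
  solve Keq expr → x = -0.008918; check Q = 1.0830e-06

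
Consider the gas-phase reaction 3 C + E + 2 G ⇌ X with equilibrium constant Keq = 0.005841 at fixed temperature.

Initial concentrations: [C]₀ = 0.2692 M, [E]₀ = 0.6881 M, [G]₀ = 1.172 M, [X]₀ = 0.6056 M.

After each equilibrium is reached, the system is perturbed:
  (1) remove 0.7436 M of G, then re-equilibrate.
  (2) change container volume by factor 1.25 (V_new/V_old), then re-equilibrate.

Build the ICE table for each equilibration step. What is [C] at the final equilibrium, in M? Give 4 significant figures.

[C]_eq = 1.565 M

Q₀ = 32.84 vs Keq = 0.005841 ⇒ Q>K, reverse
Step 1:
                  C         E         G         X
  init       0.2692    0.6881     1.172    0.6056
  Δ             1.4    0.4666    0.9332   -0.4666
  eq          1.669     1.155     2.105     0.139
  solve Keq expr → x = -0.4666; check Q = 0.005841
Then remove 0.7436 M of G.
Step 2:
                  C         E         G         X
  init        1.669     1.155     1.362     0.139
  Δ          0.1475   0.04915    0.0983  -0.04915
  eq          1.816     1.204      1.46   0.08983
  solve Keq expr → x = -0.04915; check Q = 0.005841
Then change container volume by factor 1.25 (V_new/V_old).
Step 3:
                  C         E         G         X
  init        1.453    0.9631     1.168   0.07187
  Δ          0.1119   0.03729   0.07457  -0.03729
  eq          1.565         1     1.243   0.03458
  solve Keq expr → x = -0.03729; check Q = 0.005841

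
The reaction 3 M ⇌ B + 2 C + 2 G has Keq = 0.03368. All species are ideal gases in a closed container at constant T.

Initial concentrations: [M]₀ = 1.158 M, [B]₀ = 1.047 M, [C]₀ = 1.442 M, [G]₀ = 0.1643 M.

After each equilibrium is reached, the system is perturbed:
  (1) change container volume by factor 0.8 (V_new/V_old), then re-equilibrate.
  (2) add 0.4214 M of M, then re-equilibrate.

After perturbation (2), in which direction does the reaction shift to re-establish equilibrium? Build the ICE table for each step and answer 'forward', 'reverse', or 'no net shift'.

Q₀ = 0.03785 vs Keq = 0.03368 ⇒ Q>K, reverse
Step 1:
                  M         B         C         G
  I           1.158     1.047     1.442    0.1643
  C        0.009636 -0.003212 -0.006424 -0.006424
  E           1.168     1.044     1.436    0.1579
  solve Keq expr → x = -0.003212; check Q = 0.03368
Then change container volume by factor 0.8 (V_new/V_old).
Step 2:
                  M         B         C         G
  I            1.46     1.305     1.794    0.1973
  C         0.04318  -0.01439  -0.02879  -0.02879
  E           1.503      1.29     1.766    0.1686
  solve Keq expr → x = -0.01439; check Q = 0.03368
Then add 0.4214 M of M.
Step 3:
                  M         B         C         G
  I           1.924      1.29     1.766    0.1686
  C        -0.07819   0.02606   0.05213   0.05213
  E           1.846     1.316     1.818    0.2207
  solve Keq expr → x = 0.02606; check Q = 0.03368

Direction: forward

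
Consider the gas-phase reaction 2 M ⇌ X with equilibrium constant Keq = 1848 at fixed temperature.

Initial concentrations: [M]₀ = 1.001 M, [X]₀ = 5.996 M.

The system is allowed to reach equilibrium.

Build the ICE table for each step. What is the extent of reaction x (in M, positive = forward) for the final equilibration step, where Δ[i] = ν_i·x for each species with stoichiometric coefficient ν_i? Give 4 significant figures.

Q₀ = 5.984 vs Keq = 1848 ⇒ Q<K, forward
Step 1:
                  M         X
  init        1.001     5.996
  Δ         -0.9418    0.4709
  eq        0.05916     6.467
  solve Keq expr → x = 0.4709; check Q = 1848

x = 0.4709 M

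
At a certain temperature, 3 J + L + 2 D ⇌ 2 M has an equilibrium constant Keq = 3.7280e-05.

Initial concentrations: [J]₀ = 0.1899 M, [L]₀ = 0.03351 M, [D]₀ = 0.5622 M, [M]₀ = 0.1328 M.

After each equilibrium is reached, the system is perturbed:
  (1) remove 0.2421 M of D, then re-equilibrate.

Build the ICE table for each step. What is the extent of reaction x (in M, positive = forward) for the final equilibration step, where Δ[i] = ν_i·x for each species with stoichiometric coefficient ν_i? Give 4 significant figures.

x = -5.6424e-05 M

Q₀ = 243.1 vs Keq = 3.7280e-05 ⇒ Q>K, reverse
Step 1:
                    J           L           D           M
  Initial      0.1899     0.03351      0.5622      0.1328
  Change       0.1987     0.06624      0.1325     -0.1325
  Equil        0.3886     0.09975      0.6947  3.2452e-04
  solve Keq expr → x = -0.06624; check Q = 3.7280e-05
Then remove 0.2421 M of D.
Step 2:
                    J           L           D           M
  Initial      0.3886     0.09975      0.4526  3.2452e-04
  Change   1.6927e-04  5.6424e-05  1.1285e-04 -1.1285e-04
  Equil        0.3888      0.0998      0.4527  2.1168e-04
  solve Keq expr → x = -5.6424e-05; check Q = 3.7280e-05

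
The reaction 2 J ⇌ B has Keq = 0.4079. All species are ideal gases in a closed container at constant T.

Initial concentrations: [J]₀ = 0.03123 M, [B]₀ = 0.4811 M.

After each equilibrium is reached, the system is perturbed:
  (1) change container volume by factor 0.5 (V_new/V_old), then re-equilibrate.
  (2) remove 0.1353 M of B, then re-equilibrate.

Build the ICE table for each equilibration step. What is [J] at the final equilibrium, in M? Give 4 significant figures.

[J]_eq = 0.9617 M

Q₀ = 493.3 vs Keq = 0.4079 ⇒ Q>K, reverse
Step 1:
                    J           B
  init        0.03123      0.4811
  Δ            0.6182     -0.3091
  eq           0.6494       0.172
  solve Keq expr → x = -0.3091; check Q = 0.4079
Then change container volume by factor 0.5 (V_new/V_old).
Step 2:
                    J           B
  init          1.299       0.344
  Δ            -0.235      0.1175
  eq            1.064      0.4616
  solve Keq expr → x = 0.1175; check Q = 0.4079
Then remove 0.1353 M of B.
Step 3:
                    J           B
  init          1.064      0.3263
  Δ            -0.102     0.05101
  eq           0.9617      0.3773
  solve Keq expr → x = 0.05101; check Q = 0.4079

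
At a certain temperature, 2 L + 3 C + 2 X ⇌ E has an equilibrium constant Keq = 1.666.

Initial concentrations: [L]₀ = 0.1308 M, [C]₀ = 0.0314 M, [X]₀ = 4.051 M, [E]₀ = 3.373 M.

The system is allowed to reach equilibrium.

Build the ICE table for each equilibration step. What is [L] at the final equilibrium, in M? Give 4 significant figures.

[L]_eq = 0.558 M

Q₀ = 3.8805e+05 vs Keq = 1.666 ⇒ Q>K, reverse
Step 1:
                   L          C          X          E
  init        0.1308     0.0314      4.051      3.373
  Δ           0.4272     0.6408     0.4272    -0.2136
  eq           0.558     0.6722      4.478      3.159
  solve Keq expr → x = -0.2136; check Q = 1.666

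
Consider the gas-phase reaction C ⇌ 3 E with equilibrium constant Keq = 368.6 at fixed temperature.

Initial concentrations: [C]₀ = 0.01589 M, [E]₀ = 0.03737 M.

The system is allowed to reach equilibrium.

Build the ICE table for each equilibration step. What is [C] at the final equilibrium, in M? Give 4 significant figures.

Q₀ = 0.003284 vs Keq = 368.6 ⇒ Q<K, forward
Step 1:
                    C           E
  Initial     0.01589     0.03737
  Change     -0.01589     0.04766
  Equil    1.6682e-06     0.08503
  solve Keq expr → x = 0.01589; check Q = 368.6

[C]_eq = 1.6682e-06 M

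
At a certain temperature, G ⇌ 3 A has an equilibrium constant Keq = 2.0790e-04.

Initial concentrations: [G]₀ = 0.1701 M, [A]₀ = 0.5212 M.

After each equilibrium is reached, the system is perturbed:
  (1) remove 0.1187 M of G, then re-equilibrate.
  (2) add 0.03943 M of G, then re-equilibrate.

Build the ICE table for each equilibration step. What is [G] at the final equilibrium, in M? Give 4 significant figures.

[G]_eq = 0.2521 M

Q₀ = 0.8324 vs Keq = 2.0790e-04 ⇒ Q>K, reverse
Step 1:
                   G          A
  init        0.1701     0.5212
  Δ           0.1601    -0.4803
  eq          0.3302    0.04095
  solve Keq expr → x = -0.1601; check Q = 2.0790e-04
Then remove 0.1187 M of G.
Step 2:
                   G          A
  init        0.2115    0.04095
  Δ         0.001849  -0.005548
  eq          0.2133     0.0354
  solve Keq expr → x = -0.001849; check Q = 2.0790e-04
Then add 0.03943 M of G.
Step 3:
                   G          A
  init        0.2528     0.0354
  Δ       -6.7512e-04   0.002025
  eq          0.2521    0.03742
  solve Keq expr → x = 6.7512e-04; check Q = 2.0790e-04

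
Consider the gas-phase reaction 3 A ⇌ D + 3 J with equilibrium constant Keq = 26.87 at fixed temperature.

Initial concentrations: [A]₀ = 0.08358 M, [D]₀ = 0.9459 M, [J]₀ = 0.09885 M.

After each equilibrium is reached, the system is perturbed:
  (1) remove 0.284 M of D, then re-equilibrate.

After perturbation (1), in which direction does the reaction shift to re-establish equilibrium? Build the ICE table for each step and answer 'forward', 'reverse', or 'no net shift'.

Direction: forward

Q₀ = 1.565 vs Keq = 26.87 ⇒ Q<K, forward
Step 1:
                    A           D           J
  Initial     0.08358      0.9459     0.09885
  Change      -0.0384      0.0128      0.0384
  Equil       0.04518      0.9587      0.1372
  solve Keq expr → x = 0.0128; check Q = 26.87
Then remove 0.284 M of D.
Step 2:
                    A           D           J
  Initial     0.04518      0.6747      0.1372
  Change    -0.003842    0.001281    0.003842
  Equil       0.04134       0.676      0.1411
  solve Keq expr → x = 0.001281; check Q = 26.87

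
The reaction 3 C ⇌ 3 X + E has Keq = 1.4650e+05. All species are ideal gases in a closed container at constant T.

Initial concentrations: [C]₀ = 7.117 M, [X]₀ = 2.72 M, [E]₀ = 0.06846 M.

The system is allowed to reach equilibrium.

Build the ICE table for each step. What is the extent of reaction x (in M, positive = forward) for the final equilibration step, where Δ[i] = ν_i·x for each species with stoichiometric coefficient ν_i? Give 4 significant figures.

x = 2.292 M

Q₀ = 0.003822 vs Keq = 1.4650e+05 ⇒ Q<K, forward
Step 1:
                   C          X          E
  I            7.117       2.72    0.06846
  C           -6.875      6.875      2.292
  E           0.2423      9.595       2.36
  solve Keq expr → x = 2.292; check Q = 1.4650e+05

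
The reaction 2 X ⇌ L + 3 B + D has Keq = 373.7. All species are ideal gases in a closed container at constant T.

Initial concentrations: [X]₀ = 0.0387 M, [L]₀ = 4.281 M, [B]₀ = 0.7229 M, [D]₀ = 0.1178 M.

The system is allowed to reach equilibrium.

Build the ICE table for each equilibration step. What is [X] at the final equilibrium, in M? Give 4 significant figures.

Q₀ = 127.2 vs Keq = 373.7 ⇒ Q<K, forward
Step 1:
                  X         L         B         D
  I          0.0387     4.281    0.7229    0.1178
  C        -0.01437  0.007187   0.02156  0.007187
  E         0.02433     4.288    0.7445     0.125
  solve Keq expr → x = 0.007187; check Q = 373.7

[X]_eq = 0.02433 M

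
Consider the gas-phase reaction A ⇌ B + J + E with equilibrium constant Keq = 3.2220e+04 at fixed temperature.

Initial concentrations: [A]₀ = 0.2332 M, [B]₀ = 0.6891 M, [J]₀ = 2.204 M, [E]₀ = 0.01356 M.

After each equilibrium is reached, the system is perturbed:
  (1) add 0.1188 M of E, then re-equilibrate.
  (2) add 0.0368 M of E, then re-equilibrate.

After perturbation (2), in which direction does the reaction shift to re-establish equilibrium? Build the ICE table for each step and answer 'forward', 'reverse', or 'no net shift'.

Q₀ = 0.08831 vs Keq = 3.2220e+04 ⇒ Q<K, forward
Step 1:
                  A         B         J         E
  init       0.2332    0.6891     2.204   0.01356
  Δ         -0.2332    0.2332    0.2332    0.2332
  eq      1.7214e-05    0.9223     2.437    0.2467
  solve Keq expr → x = 0.2332; check Q = 3.2220e+04
Then add 0.1188 M of E.
Step 2:
                  A         B         J         E
  init    1.7214e-05    0.9223     2.437    0.3655
  Δ       8.2870e-06 -8.2870e-06 -8.2870e-06 -8.2870e-06
  eq      2.5501e-05    0.9223     2.437    0.3655
  solve Keq expr → x = -8.2870e-06; check Q = 3.2220e+04
Then add 0.0368 M of E.
Step 3:
                  A         B         J         E
  init    2.5501e-05    0.9223     2.437    0.4023
  Δ       2.5670e-06 -2.5670e-06 -2.5670e-06 -2.5670e-06
  eq      2.8068e-05    0.9223     2.437    0.4023
  solve Keq expr → x = -2.5670e-06; check Q = 3.2220e+04

Direction: reverse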